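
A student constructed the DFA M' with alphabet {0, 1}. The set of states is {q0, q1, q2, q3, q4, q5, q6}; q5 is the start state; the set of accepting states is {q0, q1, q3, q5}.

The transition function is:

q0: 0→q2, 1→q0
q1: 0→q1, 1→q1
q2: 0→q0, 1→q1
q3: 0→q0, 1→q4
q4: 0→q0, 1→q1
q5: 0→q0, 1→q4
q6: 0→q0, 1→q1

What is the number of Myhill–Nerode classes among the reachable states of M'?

Reachable states from the start: {q0,q1,q2,q4,q5}. Unreachable: {q3,q6} — drop them.
Start with accepting vs non-accepting: {q0,q1,q5} | {q2,q4}.
Split {q0,q1,q5} by δ(·,0) → {q1,q5} and {q0}.
On input 0, block {q1,q5} splits into {q1} and {q5}.
The partition is now stable with 4 blocks: {q1} | {q2,q4} | {q0} | {q5}.

4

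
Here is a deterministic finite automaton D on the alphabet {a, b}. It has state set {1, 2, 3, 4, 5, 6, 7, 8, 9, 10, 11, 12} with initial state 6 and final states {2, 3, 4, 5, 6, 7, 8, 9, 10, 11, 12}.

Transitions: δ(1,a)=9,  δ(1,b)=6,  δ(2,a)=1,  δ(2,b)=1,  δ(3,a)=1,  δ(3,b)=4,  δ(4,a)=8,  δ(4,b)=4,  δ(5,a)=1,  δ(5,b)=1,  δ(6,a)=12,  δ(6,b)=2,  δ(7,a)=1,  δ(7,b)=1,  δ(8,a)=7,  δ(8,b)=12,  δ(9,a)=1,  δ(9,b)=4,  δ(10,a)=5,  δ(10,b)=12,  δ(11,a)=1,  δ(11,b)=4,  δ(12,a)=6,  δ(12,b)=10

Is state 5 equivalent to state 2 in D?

Yes

Reachable states from the start: {1,2,4,5,6,7,8,9,10,12}. Unreachable: {3,11} — drop them.
Start with accepting vs non-accepting: {2,4,5,6,7,8,9,10,12} | {1}.
Refine {2,4,5,6,7,8,9,10,12} on symbol a: members go to different blocks, giving {4,6,8,10,12} and {2,5,7,9}.
On input a, block {4,6,8,10,12} splits into {4,6,12} and {8,10}.
On input a, block {4,6,12} splits into {6,12} and {4}.
Refine {6,12} on symbol b: members go to different blocks, giving {6} and {12}.
On input b, block {2,5,7,9} splits into {2,5,7} and {9}.
The partition is now stable with 7 blocks: {6} | {1} | {2,5,7} | {8,10} | {4} | {12} | {9}.
5 and 2 lie in the same block of the stable partition, so they are equivalent — no string distinguishes them.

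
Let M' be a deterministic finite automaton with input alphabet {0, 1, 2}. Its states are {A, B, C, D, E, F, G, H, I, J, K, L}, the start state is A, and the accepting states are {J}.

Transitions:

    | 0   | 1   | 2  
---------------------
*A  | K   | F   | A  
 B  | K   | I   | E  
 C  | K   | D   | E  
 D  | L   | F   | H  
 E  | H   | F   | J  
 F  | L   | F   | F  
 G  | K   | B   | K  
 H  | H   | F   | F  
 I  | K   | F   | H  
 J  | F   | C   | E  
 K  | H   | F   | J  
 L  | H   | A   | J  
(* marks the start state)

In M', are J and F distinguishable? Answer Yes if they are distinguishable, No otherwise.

Yes

States {B,G,I} cannot be reached from the start state, so discard them.
Start with accepting vs non-accepting: {J} | {A,C,D,E,F,H,K,L}.
Refine {A,C,D,E,F,H,K,L} on symbol 2: members go to different blocks, giving {A,C,D,F,H} and {E,K,L}.
Refine {A,C,D,F,H} on symbol 0: members go to different blocks, giving {A,C,D,F} and {H}.
Refine {A,C,D,F} on symbol 2: members go to different blocks, giving {A,F} and {C} and {D}.
The partition is now stable with 6 blocks: {J} | {A,F} | {E,K,L} | {H} | {C} | {D}.
J and F end up in different blocks, so they are distinguishable. For instance, the string 'ε' is accepted from only J.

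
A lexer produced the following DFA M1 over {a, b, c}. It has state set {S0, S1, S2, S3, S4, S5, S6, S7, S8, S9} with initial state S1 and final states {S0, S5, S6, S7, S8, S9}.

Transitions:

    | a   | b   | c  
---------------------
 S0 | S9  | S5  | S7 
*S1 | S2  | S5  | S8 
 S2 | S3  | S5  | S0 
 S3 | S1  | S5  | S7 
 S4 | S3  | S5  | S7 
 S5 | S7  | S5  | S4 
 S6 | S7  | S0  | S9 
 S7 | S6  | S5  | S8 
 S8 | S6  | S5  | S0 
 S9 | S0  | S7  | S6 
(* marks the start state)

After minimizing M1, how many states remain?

4

All states are reachable from the start state.
P0 = {S0,S5,S6,S7,S8,S9} | {S1,S2,S3,S4}.
Refine {S0,S5,S6,S7,S8,S9} on symbol c: members go to different blocks, giving {S0,S6,S7,S8,S9} and {S5}.
Refine {S0,S6,S7,S8,S9} on symbol b: members go to different blocks, giving {S0,S7,S8} and {S6,S9}.
No further refinement is possible. Final partition (4 blocks): {S0,S7,S8} | {S1,S2,S3,S4} | {S5} | {S6,S9}.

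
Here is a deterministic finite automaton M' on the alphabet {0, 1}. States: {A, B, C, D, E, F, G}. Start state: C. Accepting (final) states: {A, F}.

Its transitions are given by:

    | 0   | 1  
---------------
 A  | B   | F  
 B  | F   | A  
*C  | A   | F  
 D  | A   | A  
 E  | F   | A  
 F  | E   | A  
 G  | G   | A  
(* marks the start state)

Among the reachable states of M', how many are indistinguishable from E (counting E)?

3

First remove the unreachable states {D,G}; 5 states remain.
Initial partition by acceptance: {A,F} | {B,C,E}.
The partition is now stable with 2 blocks: {A,F} | {B,C,E}.
State E belongs to the block {B,C,E}, which has 3 states.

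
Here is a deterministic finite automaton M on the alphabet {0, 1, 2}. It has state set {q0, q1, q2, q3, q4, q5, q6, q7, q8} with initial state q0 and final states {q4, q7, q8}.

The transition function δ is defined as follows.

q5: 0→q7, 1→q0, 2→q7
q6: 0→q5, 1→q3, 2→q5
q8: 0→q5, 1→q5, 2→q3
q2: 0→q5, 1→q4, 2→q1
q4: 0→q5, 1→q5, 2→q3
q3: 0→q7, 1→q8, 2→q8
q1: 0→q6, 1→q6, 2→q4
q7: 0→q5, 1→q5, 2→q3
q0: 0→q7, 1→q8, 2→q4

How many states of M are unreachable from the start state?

BFS from q0 reaches {q0, q3, q4, q5, q7, q8}; the 3 state(s) q1, q2, q6 are never visited.

3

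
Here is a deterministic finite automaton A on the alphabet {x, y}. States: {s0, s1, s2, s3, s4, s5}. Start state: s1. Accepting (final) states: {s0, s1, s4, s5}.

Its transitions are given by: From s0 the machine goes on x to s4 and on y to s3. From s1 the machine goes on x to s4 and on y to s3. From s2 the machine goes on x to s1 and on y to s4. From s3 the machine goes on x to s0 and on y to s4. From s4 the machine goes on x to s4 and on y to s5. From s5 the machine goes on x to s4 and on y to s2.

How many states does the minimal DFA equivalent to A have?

3

P0 = {s0,s1,s4,s5} | {s2,s3}.
Refine {s0,s1,s4,s5} on symbol y: members go to different blocks, giving {s0,s1,s5} and {s4}.
The partition is now stable with 3 blocks: {s0,s1,s5} | {s2,s3} | {s4}.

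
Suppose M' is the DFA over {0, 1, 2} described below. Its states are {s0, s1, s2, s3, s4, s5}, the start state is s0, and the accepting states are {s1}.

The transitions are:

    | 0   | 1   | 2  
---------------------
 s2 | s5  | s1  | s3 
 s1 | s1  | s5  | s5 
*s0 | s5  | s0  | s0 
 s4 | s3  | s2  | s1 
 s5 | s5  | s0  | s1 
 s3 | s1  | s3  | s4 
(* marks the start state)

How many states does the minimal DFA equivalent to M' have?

Reachable states from the start: {s0,s1,s5}. Unreachable: {s2,s3,s4} — drop them.
P0 = {s1} | {s0,s5}.
On input 2, block {s0,s5} splits into {s0} and {s5}.
No further refinement is possible. Final partition (3 blocks): {s1} | {s0} | {s5}.

3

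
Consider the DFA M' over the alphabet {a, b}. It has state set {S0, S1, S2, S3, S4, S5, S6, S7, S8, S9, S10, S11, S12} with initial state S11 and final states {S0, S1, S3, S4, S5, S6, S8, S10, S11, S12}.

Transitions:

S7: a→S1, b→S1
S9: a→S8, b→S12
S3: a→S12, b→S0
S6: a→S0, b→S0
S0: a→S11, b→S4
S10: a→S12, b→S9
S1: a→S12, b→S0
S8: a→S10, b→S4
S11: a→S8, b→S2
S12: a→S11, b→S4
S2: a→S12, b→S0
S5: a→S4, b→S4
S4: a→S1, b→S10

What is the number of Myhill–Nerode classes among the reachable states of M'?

Reachable states from the start: {S0,S1,S2,S4,S8,S9,S10,S11,S12}. Unreachable: {S3,S5,S6,S7} — drop them.
Start with accepting vs non-accepting: {S0,S1,S4,S8,S10,S11,S12} | {S2,S9}.
On input b, block {S0,S1,S4,S8,S10,S11,S12} splits into {S0,S1,S4,S8,S12} and {S10,S11}.
Split {S0,S1,S4,S8,S12} by δ(·,a) → {S0,S8,S12} and {S1,S4}.
Refine {S1,S4} on symbol a: members go to different blocks, giving {S1} and {S4}.
Stable partition: {S0,S8,S12} | {S2,S9} | {S10,S11} | {S1} | {S4} — 5 equivalence classes.

5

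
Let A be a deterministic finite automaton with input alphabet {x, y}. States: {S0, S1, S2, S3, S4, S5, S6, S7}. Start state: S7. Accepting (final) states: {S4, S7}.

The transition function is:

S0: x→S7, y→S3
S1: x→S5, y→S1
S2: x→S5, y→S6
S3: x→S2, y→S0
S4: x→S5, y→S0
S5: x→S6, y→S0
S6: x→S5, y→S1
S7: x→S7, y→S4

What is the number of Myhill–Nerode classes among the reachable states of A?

5

All states are reachable from the start state.
Start with accepting vs non-accepting: {S4,S7} | {S0,S1,S2,S3,S5,S6}.
Refine {S4,S7} on symbol x: members go to different blocks, giving {S4} and {S7}.
Refine {S0,S1,S2,S3,S5,S6} on symbol x: members go to different blocks, giving {S1,S2,S3,S5,S6} and {S0}.
Split {S1,S2,S3,S5,S6} by δ(·,y) → {S1,S2,S6} and {S3,S5}.
No further refinement is possible. Final partition (5 blocks): {S4} | {S1,S2,S6} | {S7} | {S0} | {S3,S5}.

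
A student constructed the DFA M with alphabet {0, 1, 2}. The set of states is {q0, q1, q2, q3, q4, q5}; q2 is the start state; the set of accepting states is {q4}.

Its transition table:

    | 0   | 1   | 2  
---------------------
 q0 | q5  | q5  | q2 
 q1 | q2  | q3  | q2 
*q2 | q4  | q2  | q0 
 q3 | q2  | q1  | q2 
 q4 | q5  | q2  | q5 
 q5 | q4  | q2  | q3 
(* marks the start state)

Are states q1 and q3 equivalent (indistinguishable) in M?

Every state is reachable, so we keep all 6.
Start with accepting vs non-accepting: {q4} | {q0,q1,q2,q3,q5}.
On input 0, block {q0,q1,q2,q3,q5} splits into {q0,q1,q3} and {q2,q5}.
On input 1, block {q0,q1,q3} splits into {q1,q3} and {q0}.
Split {q2,q5} by δ(·,2) → {q2} and {q5}.
Stable partition: {q4} | {q1,q3} | {q2} | {q0} | {q5} — 5 equivalence classes.
q1 and q3 lie in the same block of the stable partition, so they are equivalent — no string distinguishes them.

Yes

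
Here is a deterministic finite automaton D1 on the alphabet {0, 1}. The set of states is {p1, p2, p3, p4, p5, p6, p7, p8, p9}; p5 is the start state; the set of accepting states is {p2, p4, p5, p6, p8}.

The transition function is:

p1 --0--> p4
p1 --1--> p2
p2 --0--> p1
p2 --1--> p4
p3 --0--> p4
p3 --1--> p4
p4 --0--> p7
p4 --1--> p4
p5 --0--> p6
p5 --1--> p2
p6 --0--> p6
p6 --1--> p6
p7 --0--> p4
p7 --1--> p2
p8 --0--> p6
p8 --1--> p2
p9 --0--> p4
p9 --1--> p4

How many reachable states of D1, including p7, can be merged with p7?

2

Reachable states from the start: {p1,p2,p4,p5,p6,p7}. Unreachable: {p3,p8,p9} — drop them.
P0 = {p2,p4,p5,p6} | {p1,p7}.
Refine {p2,p4,p5,p6} on symbol 0: members go to different blocks, giving {p2,p4} and {p5,p6}.
Refine {p5,p6} on symbol 1: members go to different blocks, giving {p5} and {p6}.
No further refinement is possible. Final partition (4 blocks): {p2,p4} | {p1,p7} | {p5} | {p6}.
The equivalence class containing p7 is {p1,p7}, of size 2.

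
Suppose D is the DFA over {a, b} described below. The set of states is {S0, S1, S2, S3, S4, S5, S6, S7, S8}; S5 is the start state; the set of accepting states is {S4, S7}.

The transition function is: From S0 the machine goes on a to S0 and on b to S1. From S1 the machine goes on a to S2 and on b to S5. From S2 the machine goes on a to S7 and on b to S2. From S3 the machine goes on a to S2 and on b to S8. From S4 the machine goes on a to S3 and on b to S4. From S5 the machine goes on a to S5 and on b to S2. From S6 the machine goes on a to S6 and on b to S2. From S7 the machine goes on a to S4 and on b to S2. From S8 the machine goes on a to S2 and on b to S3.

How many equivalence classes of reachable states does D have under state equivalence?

Reachable states from the start: {S2,S3,S4,S5,S7,S8}. Unreachable: {S0,S1,S6} — drop them.
P0 = {S4,S7} | {S2,S3,S5,S8}.
On input a, block {S4,S7} splits into {S4} and {S7}.
On input a, block {S2,S3,S5,S8} splits into {S3,S5,S8} and {S2}.
Refine {S3,S5,S8} on symbol a: members go to different blocks, giving {S3,S8} and {S5}.
No further refinement is possible. Final partition (5 blocks): {S4} | {S3,S8} | {S7} | {S2} | {S5}.

5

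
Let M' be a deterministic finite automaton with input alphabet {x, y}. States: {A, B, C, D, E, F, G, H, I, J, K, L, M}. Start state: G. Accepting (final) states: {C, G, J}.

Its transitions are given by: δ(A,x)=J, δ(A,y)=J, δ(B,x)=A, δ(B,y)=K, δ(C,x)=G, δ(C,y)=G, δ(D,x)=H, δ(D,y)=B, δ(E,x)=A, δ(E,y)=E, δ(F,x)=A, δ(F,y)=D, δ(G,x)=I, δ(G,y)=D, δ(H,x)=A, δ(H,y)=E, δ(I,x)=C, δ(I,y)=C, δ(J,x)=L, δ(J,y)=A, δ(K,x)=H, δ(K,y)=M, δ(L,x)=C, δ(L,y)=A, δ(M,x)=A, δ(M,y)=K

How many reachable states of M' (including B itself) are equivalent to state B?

2

Reachable states from the start: {A,B,C,D,E,G,H,I,J,K,L,M}. Unreachable: {F} — drop them.
Start with accepting vs non-accepting: {C,G,J} | {A,B,D,E,H,I,K,L,M}.
Refine {C,G,J} on symbol x: members go to different blocks, giving {G,J} and {C}.
On input x, block {A,B,D,E,H,I,K,L,M} splits into {B,D,E,H,K,M} and {I,L} and {A}.
Refine {G,J} on symbol y: members go to different blocks, giving {G} and {J}.
Split {B,D,E,H,K,M} by δ(·,x) → {B,E,H,M} and {D,K}.
On input y, block {B,E,H,M} splits into {B,M} and {E,H}.
On input y, block {I,L} splits into {I} and {L}.
The partition is now stable with 9 blocks: {G} | {B,M} | {C} | {I} | {A} | {J} | {D,K} | {E,H} | {L}.
State B belongs to the block {B,M}, which has 2 states.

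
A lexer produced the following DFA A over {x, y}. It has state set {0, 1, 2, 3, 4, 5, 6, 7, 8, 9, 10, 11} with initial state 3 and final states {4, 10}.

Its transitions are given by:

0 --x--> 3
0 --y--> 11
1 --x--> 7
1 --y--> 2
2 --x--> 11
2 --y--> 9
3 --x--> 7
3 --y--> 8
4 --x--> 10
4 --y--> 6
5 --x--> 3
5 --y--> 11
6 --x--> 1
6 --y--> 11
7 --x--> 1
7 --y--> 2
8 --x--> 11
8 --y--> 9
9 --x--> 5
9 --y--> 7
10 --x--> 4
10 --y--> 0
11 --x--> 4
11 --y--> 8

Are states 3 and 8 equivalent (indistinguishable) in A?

All states are reachable from the start state.
Initial partition by acceptance: {4,10} | {0,1,2,3,5,6,7,8,9,11}.
Split {0,1,2,3,5,6,7,8,9,11} by δ(·,x) → {0,1,2,3,5,6,7,8,9} and {11}.
Refine {0,1,2,3,5,6,7,8,9} on symbol x: members go to different blocks, giving {0,1,3,5,6,7,9} and {2,8}.
On input y, block {0,1,3,5,6,7,9} splits into {0,5,6} and {1,3,7} and {9}.
Stable partition: {4,10} | {0,5,6} | {11} | {2,8} | {1,3,7} | {9} — 6 equivalence classes.
3 and 8 end up in different blocks, so they are distinguishable. For instance, the string 'xx' is accepted from only 8.

No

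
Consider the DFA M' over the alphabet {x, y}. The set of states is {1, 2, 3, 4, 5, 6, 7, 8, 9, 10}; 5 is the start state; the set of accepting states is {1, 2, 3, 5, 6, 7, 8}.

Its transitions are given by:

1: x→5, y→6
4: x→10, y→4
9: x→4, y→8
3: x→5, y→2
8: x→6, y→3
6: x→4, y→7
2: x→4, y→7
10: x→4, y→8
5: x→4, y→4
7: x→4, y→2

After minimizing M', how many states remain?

6

States {1,9} cannot be reached from the start state, so discard them.
Initial partition by acceptance: {2,3,5,6,7,8} | {4,10}.
Split {2,3,5,6,7,8} by δ(·,x) → {2,5,6,7} and {3,8}.
On input y, block {2,5,6,7} splits into {2,6,7} and {5}.
Split {4,10} by δ(·,y) → {4} and {10}.
Split {3,8} by δ(·,x) → {3} and {8}.
The partition is now stable with 6 blocks: {2,6,7} | {4} | {3} | {5} | {10} | {8}.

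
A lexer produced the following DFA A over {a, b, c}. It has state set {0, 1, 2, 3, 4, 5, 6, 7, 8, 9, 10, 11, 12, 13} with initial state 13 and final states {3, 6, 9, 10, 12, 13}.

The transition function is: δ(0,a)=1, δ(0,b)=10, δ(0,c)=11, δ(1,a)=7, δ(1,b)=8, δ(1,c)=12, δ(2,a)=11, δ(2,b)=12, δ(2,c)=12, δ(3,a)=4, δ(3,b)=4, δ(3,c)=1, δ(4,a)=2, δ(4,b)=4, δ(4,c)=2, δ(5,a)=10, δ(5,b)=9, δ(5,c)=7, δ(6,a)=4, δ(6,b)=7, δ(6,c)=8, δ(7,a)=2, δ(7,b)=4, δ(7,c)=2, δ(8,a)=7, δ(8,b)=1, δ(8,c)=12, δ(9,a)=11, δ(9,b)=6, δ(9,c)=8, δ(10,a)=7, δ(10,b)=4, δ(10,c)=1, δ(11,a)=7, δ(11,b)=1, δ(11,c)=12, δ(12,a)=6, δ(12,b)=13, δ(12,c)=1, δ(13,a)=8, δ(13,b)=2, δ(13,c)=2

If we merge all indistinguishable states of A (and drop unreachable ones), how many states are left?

Reachable states from the start: {1,2,4,6,7,8,11,12,13}. Unreachable: {0,3,5,9,10} — drop them.
P0 = {6,12,13} | {1,2,4,7,8,11}.
On input a, block {6,12,13} splits into {6,13} and {12}.
Split {1,2,4,7,8,11} by δ(·,b) → {1,4,7,8,11} and {2}.
Split {6,13} by δ(·,b) → {6} and {13}.
Split {1,4,7,8,11} by δ(·,a) → {1,8,11} and {4,7}.
Stable partition: {6} | {1,8,11} | {12} | {2} | {13} | {4,7} — 6 equivalence classes.

6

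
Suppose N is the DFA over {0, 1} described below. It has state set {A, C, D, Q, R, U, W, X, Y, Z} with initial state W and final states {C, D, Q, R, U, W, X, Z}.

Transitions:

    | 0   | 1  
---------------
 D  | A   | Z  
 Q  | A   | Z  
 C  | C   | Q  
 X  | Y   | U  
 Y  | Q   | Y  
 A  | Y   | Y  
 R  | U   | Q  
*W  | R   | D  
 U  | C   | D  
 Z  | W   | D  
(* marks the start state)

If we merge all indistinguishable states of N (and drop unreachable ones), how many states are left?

States {X} cannot be reached from the start state, so discard them.
Initial partition by acceptance: {C,D,Q,R,U,W,Z} | {A,Y}.
Refine {C,D,Q,R,U,W,Z} on symbol 0: members go to different blocks, giving {C,R,U,W,Z} and {D,Q}.
On input 0, block {A,Y} splits into {A} and {Y}.
Stable partition: {C,R,U,W,Z} | {A} | {D,Q} | {Y} — 4 equivalence classes.

4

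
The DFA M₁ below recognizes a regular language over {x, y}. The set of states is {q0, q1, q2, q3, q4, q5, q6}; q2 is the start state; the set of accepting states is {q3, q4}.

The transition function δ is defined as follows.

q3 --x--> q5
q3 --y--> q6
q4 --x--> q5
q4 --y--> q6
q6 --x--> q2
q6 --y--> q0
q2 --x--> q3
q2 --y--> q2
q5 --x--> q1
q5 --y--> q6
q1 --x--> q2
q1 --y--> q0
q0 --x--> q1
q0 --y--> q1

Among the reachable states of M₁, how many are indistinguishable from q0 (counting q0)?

2

States {q4} cannot be reached from the start state, so discard them.
Initial partition by acceptance: {q3} | {q0,q1,q2,q5,q6}.
Refine {q0,q1,q2,q5,q6} on symbol x: members go to different blocks, giving {q0,q1,q5,q6} and {q2}.
On input x, block {q0,q1,q5,q6} splits into {q0,q5} and {q1,q6}.
The partition is now stable with 4 blocks: {q3} | {q0,q5} | {q2} | {q1,q6}.
State q0 belongs to the block {q0,q5}, which has 2 states.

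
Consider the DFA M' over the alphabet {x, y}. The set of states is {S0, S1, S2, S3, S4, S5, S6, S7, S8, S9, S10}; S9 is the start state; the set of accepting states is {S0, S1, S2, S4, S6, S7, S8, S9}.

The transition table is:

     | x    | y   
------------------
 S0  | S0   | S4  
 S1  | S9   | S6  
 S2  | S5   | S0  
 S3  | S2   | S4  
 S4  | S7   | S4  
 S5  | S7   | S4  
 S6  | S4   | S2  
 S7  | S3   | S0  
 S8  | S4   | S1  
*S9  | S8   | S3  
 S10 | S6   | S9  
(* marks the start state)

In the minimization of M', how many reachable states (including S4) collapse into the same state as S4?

Reachable states from the start: {S0,S1,S2,S3,S4,S5,S6,S7,S8,S9}. Unreachable: {S10} — drop them.
P0 = {S0,S1,S2,S4,S6,S7,S8,S9} | {S3,S5}.
On input x, block {S0,S1,S2,S4,S6,S7,S8,S9} splits into {S0,S1,S4,S6,S8,S9} and {S2,S7}.
Refine {S0,S1,S4,S6,S8,S9} on symbol x: members go to different blocks, giving {S0,S1,S6,S8,S9} and {S4}.
Split {S0,S1,S6,S8,S9} by δ(·,x) → {S0,S1,S9} and {S6,S8}.
Refine {S0,S1,S9} on symbol x: members go to different blocks, giving {S0,S1} and {S9}.
On input x, block {S0,S1} splits into {S0} and {S1}.
Refine {S6,S8} on symbol y: members go to different blocks, giving {S6} and {S8}.
The partition is now stable with 8 blocks: {S0} | {S3,S5} | {S2,S7} | {S4} | {S6} | {S9} | {S1} | {S8}.
State S4 belongs to the block {S4}, which has 1 states.

1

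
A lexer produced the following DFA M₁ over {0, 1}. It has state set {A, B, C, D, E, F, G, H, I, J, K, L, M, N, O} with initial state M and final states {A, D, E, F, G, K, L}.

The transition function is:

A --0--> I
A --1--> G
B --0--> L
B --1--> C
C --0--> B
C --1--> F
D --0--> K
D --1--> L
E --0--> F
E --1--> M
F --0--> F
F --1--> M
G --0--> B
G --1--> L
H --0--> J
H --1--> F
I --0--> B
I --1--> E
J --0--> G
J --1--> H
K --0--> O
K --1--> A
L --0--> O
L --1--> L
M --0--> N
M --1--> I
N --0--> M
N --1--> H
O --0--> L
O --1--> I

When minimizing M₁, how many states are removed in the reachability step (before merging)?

BFS from M reaches {B, C, E, F, G, H, I, J, L, M, N, O}; the 3 state(s) A, D, K are never visited.

3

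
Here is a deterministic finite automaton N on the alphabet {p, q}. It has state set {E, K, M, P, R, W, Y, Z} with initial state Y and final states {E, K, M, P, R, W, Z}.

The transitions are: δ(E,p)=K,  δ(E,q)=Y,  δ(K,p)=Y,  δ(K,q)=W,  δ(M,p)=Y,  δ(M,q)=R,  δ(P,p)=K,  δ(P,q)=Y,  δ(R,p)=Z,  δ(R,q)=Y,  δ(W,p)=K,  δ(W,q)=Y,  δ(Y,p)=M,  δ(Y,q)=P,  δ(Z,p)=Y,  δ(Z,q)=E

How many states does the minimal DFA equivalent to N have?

3

Every state is reachable, so we keep all 8.
Start with accepting vs non-accepting: {E,K,M,P,R,W,Z} | {Y}.
Refine {E,K,M,P,R,W,Z} on symbol p: members go to different blocks, giving {E,P,R,W} and {K,M,Z}.
Stable partition: {E,P,R,W} | {Y} | {K,M,Z} — 3 equivalence classes.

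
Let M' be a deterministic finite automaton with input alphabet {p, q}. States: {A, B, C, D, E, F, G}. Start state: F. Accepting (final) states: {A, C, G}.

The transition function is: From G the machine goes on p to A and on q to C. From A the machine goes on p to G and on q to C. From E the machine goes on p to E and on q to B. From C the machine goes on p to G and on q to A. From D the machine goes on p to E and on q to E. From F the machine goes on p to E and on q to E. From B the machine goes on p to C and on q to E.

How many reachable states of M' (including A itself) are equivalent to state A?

First remove the unreachable states {D}; 6 states remain.
Start with accepting vs non-accepting: {A,C,G} | {B,E,F}.
Split {B,E,F} by δ(·,p) → {E,F} and {B}.
Split {E,F} by δ(·,q) → {E} and {F}.
Stable partition: {A,C,G} | {E} | {B} | {F} — 4 equivalence classes.
The equivalence class containing A is {A,C,G}, of size 3.

3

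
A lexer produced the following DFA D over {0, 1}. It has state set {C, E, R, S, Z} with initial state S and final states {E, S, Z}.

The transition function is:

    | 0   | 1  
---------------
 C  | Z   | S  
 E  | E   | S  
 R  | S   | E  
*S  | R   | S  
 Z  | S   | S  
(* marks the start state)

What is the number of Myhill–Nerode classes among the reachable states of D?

States {C,Z} cannot be reached from the start state, so discard them.
Initial partition by acceptance: {E,S} | {R}.
On input 0, block {E,S} splits into {E} and {S}.
The partition is now stable with 3 blocks: {E} | {R} | {S}.

3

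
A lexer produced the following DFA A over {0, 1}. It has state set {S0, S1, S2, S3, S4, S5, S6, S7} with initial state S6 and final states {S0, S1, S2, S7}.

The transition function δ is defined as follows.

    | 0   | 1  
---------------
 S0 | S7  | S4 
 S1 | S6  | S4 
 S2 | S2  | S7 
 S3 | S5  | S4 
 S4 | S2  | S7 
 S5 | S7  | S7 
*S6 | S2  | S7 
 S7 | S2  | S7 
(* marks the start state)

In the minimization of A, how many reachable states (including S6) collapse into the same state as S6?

Reachable states from the start: {S2,S6,S7}. Unreachable: {S0,S1,S3,S4,S5} — drop them.
Initial partition by acceptance: {S2,S7} | {S6}.
No further refinement is possible. Final partition (2 blocks): {S2,S7} | {S6}.
State S6 belongs to the block {S6}, which has 1 states.

1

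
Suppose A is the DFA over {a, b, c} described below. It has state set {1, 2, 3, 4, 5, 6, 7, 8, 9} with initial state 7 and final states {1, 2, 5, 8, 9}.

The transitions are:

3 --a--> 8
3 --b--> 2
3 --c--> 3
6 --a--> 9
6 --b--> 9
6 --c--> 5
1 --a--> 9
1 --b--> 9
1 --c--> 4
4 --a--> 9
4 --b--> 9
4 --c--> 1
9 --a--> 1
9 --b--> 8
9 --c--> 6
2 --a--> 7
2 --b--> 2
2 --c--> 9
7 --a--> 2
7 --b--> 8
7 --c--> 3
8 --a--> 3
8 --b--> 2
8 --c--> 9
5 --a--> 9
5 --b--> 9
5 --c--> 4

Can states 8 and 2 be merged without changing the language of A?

Yes

Every state is reachable, so we keep all 9.
P0 = {1,2,5,8,9} | {3,4,6,7}.
Split {1,2,5,8,9} by δ(·,a) → {1,5,9} and {2,8}.
On input b, block {1,5,9} splits into {1,5} and {9}.
Refine {3,4,6,7} on symbol a: members go to different blocks, giving {3,7} and {4,6}.
The partition is now stable with 5 blocks: {1,5} | {3,7} | {2,8} | {9} | {4,6}.
8 and 2 lie in the same block of the stable partition, so they are equivalent — no string distinguishes them.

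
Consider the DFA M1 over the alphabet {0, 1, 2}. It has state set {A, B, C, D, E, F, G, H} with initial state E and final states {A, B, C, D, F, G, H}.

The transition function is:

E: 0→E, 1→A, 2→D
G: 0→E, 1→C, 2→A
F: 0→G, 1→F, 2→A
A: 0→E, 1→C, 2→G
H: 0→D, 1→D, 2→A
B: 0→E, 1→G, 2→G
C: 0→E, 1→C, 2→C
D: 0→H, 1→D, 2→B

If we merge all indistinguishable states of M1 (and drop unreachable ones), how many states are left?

3

States {F} cannot be reached from the start state, so discard them.
Start with accepting vs non-accepting: {A,B,C,D,G,H} | {E}.
Split {A,B,C,D,G,H} by δ(·,0) → {A,B,C,G} and {D,H}.
Stable partition: {A,B,C,G} | {E} | {D,H} — 3 equivalence classes.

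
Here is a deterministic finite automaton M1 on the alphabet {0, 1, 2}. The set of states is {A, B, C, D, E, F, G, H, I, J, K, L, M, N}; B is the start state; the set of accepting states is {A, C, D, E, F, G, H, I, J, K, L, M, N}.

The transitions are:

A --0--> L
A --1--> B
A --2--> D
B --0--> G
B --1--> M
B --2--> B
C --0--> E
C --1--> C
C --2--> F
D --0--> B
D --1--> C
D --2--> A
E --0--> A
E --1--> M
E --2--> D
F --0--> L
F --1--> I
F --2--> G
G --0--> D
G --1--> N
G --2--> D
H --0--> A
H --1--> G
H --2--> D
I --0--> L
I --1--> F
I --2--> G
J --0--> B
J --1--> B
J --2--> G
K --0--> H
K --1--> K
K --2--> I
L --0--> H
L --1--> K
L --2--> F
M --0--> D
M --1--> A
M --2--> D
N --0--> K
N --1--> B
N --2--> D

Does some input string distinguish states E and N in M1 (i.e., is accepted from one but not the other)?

Yes

Reachable states from the start: {A,B,C,D,E,F,G,H,I,K,L,M,N}. Unreachable: {J} — drop them.
Initial partition by acceptance: {A,C,D,E,F,G,H,I,K,L,M,N} | {B}.
Split {A,C,D,E,F,G,H,I,K,L,M,N} by δ(·,0) → {A,C,E,F,G,H,I,K,L,M,N} and {D}.
On input 0, block {A,C,E,F,G,H,I,K,L,M,N} splits into {A,C,E,F,H,I,K,L,N} and {G,M}.
Refine {A,C,E,F,H,I,K,L,N} on symbol 1: members go to different blocks, giving {C,F,I,K,L} and {A,N} and {E,H}.
Refine {C,F,I,K,L} on symbol 0: members go to different blocks, giving {C,K,L} and {F,I}.
The partition is now stable with 7 blocks: {C,K,L} | {B} | {D} | {G,M} | {A,N} | {E,H} | {F,I}.
E and N end up in different blocks, so they are distinguishable. For instance, the string '1' is accepted from only E.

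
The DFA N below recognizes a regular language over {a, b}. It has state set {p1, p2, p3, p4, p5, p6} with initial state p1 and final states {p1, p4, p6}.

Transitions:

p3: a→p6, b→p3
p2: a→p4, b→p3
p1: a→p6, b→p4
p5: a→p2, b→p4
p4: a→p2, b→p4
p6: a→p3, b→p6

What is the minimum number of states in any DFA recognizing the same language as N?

3

States {p5} cannot be reached from the start state, so discard them.
P0 = {p1,p4,p6} | {p2,p3}.
On input a, block {p1,p4,p6} splits into {p4,p6} and {p1}.
No further refinement is possible. Final partition (3 blocks): {p4,p6} | {p2,p3} | {p1}.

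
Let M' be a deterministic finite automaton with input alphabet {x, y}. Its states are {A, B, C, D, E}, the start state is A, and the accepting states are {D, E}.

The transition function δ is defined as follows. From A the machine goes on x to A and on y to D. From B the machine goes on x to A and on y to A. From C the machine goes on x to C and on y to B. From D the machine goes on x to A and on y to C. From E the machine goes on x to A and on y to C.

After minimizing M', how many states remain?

4

States {E} cannot be reached from the start state, so discard them.
Initial partition by acceptance: {D} | {A,B,C}.
On input y, block {A,B,C} splits into {B,C} and {A}.
Refine {B,C} on symbol x: members go to different blocks, giving {B} and {C}.
Stable partition: {D} | {B} | {A} | {C} — 4 equivalence classes.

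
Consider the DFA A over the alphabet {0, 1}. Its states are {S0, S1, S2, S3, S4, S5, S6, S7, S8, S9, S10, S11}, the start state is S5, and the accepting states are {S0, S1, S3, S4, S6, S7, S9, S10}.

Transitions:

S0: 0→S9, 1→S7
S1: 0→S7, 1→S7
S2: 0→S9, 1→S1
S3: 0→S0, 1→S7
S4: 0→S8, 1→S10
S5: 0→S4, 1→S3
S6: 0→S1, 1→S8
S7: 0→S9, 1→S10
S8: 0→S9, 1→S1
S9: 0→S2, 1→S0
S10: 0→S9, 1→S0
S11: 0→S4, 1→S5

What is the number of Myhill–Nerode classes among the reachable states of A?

4

Reachable states from the start: {S0,S1,S2,S3,S4,S5,S7,S8,S9,S10}. Unreachable: {S6,S11} — drop them.
Start with accepting vs non-accepting: {S0,S1,S3,S4,S7,S9,S10} | {S2,S5,S8}.
Refine {S0,S1,S3,S4,S7,S9,S10} on symbol 0: members go to different blocks, giving {S0,S1,S3,S7,S10} and {S4,S9}.
Refine {S0,S1,S3,S7,S10} on symbol 0: members go to different blocks, giving {S0,S7,S10} and {S1,S3}.
The partition is now stable with 4 blocks: {S0,S7,S10} | {S2,S5,S8} | {S4,S9} | {S1,S3}.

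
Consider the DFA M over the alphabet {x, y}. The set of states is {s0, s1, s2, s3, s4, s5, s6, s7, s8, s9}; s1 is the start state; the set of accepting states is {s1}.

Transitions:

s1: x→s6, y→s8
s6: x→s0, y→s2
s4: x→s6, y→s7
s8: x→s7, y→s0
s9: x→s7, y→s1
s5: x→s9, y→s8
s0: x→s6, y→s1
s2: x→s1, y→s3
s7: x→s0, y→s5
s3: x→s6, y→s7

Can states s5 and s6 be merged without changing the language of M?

No

States {s4} cannot be reached from the start state, so discard them.
Initial partition by acceptance: {s1} | {s0,s2,s3,s5,s6,s7,s8,s9}.
Refine {s0,s2,s3,s5,s6,s7,s8,s9} on symbol x: members go to different blocks, giving {s0,s3,s5,s6,s7,s8,s9} and {s2}.
Refine {s0,s3,s5,s6,s7,s8,s9} on symbol y: members go to different blocks, giving {s3,s5,s7,s8} and {s0,s9} and {s6}.
Split {s3,s5,s7,s8} by δ(·,x) → {s5,s7} and {s3} and {s8}.
Refine {s5,s7} on symbol y: members go to different blocks, giving {s5} and {s7}.
On input x, block {s0,s9} splits into {s0} and {s9}.
Stable partition: {s1} | {s5} | {s2} | {s0} | {s6} | {s3} | {s8} | {s7} | {s9} — 9 equivalence classes.
s5 and s6 end up in different blocks, so they are distinguishable. For instance, the string 'yx' is accepted from only s6.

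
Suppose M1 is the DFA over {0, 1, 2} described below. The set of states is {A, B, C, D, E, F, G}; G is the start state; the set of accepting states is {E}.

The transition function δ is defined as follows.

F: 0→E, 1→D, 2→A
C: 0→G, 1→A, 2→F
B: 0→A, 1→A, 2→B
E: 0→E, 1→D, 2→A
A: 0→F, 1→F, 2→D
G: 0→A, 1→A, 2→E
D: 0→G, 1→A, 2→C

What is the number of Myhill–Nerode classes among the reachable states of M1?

Reachable states from the start: {A,C,D,E,F,G}. Unreachable: {B} — drop them.
Start with accepting vs non-accepting: {E} | {A,C,D,F,G}.
Refine {A,C,D,F,G} on symbol 0: members go to different blocks, giving {A,C,D,G} and {F}.
Refine {A,C,D,G} on symbol 0: members go to different blocks, giving {C,D,G} and {A}.
Split {C,D,G} by δ(·,0) → {C,D} and {G}.
On input 2, block {C,D} splits into {C} and {D}.
The partition is now stable with 6 blocks: {E} | {C} | {F} | {A} | {G} | {D}.

6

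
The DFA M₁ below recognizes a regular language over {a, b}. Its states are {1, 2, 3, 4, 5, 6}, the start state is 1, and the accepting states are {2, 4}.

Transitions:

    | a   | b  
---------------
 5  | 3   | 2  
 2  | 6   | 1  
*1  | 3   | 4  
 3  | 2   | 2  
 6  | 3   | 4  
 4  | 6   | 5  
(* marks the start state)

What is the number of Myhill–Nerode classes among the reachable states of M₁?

3

Initial partition by acceptance: {2,4} | {1,3,5,6}.
On input a, block {1,3,5,6} splits into {1,5,6} and {3}.
Stable partition: {2,4} | {1,5,6} | {3} — 3 equivalence classes.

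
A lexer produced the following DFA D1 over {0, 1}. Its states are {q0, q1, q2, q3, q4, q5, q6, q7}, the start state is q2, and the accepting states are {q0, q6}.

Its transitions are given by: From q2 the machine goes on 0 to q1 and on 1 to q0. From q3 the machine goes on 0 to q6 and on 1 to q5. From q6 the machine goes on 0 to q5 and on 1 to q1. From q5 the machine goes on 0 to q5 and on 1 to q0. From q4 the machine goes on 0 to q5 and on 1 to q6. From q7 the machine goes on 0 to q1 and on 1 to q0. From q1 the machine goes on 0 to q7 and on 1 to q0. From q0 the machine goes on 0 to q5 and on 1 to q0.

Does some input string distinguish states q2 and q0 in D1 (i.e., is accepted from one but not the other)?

First remove the unreachable states {q3,q4,q6}; 5 states remain.
Initial partition by acceptance: {q0} | {q1,q2,q5,q7}.
Stable partition: {q0} | {q1,q2,q5,q7} — 2 equivalence classes.
q2 and q0 end up in different blocks, so they are distinguishable. For instance, the string 'ε' is accepted from only q0.

Yes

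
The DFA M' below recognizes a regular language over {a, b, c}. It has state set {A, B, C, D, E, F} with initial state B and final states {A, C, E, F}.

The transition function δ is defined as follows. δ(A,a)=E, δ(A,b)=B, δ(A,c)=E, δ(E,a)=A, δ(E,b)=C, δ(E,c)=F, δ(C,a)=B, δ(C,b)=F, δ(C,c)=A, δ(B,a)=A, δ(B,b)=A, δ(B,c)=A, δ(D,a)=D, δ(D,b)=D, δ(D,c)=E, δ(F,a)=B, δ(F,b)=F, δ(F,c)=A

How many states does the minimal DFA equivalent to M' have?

4

First remove the unreachable states {D}; 5 states remain.
Start with accepting vs non-accepting: {A,C,E,F} | {B}.
On input a, block {A,C,E,F} splits into {A,E} and {C,F}.
Split {A,E} by δ(·,b) → {A} and {E}.
No further refinement is possible. Final partition (4 blocks): {A} | {B} | {C,F} | {E}.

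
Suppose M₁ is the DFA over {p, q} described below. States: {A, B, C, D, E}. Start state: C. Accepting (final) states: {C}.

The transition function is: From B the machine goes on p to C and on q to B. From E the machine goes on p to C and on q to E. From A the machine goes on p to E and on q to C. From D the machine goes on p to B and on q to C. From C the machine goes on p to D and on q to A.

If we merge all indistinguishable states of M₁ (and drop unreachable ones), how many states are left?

3

Every state is reachable, so we keep all 5.
Start with accepting vs non-accepting: {C} | {A,B,D,E}.
Refine {A,B,D,E} on symbol p: members go to different blocks, giving {A,D} and {B,E}.
Stable partition: {C} | {A,D} | {B,E} — 3 equivalence classes.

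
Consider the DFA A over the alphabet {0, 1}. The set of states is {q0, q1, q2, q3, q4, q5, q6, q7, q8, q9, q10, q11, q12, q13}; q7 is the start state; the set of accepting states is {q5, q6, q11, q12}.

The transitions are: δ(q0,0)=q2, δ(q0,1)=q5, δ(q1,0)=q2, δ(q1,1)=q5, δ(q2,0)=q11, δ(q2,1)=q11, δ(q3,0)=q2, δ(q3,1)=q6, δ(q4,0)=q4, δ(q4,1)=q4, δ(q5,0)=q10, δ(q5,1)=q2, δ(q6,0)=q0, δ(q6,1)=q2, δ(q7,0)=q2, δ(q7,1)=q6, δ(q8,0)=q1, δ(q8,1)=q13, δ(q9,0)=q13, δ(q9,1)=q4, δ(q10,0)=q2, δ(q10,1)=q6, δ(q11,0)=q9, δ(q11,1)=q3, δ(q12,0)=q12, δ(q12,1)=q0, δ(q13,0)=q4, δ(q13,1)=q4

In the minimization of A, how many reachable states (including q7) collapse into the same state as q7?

States {q1,q8,q12} cannot be reached from the start state, so discard them.
Initial partition by acceptance: {q5,q6,q11} | {q0,q2,q3,q4,q7,q9,q10,q13}.
Refine {q0,q2,q3,q4,q7,q9,q10,q13} on symbol 0: members go to different blocks, giving {q0,q3,q4,q7,q9,q10,q13} and {q2}.
Refine {q5,q6,q11} on symbol 1: members go to different blocks, giving {q5,q6} and {q11}.
Refine {q0,q3,q4,q7,q9,q10,q13} on symbol 0: members go to different blocks, giving {q0,q3,q7,q10} and {q4,q9,q13}.
No further refinement is possible. Final partition (5 blocks): {q5,q6} | {q0,q3,q7,q10} | {q2} | {q11} | {q4,q9,q13}.
The equivalence class containing q7 is {q0,q3,q7,q10}, of size 4.

4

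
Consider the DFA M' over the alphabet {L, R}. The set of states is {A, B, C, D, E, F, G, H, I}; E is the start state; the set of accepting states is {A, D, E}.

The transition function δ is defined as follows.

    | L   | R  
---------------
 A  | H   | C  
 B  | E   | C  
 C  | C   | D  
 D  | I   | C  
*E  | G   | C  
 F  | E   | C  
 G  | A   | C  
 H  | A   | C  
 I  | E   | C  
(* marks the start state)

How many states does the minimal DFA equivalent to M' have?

First remove the unreachable states {B,F}; 7 states remain.
P0 = {A,D,E} | {C,G,H,I}.
On input L, block {C,G,H,I} splits into {G,H,I} and {C}.
Stable partition: {A,D,E} | {G,H,I} | {C} — 3 equivalence classes.

3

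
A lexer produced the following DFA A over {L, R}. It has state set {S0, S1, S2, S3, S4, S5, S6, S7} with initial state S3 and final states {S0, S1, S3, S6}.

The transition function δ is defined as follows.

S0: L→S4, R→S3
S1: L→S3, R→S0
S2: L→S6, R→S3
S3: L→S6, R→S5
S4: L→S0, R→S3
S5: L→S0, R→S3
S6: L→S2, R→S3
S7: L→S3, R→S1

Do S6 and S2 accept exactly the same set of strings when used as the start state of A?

Reachable states from the start: {S0,S2,S3,S4,S5,S6}. Unreachable: {S1,S7} — drop them.
P0 = {S0,S3,S6} | {S2,S4,S5}.
Split {S0,S3,S6} by δ(·,L) → {S0,S6} and {S3}.
Stable partition: {S0,S6} | {S2,S4,S5} | {S3} — 3 equivalence classes.
S6 and S2 end up in different blocks, so they are distinguishable. For instance, the string 'ε' is accepted from only S6.

No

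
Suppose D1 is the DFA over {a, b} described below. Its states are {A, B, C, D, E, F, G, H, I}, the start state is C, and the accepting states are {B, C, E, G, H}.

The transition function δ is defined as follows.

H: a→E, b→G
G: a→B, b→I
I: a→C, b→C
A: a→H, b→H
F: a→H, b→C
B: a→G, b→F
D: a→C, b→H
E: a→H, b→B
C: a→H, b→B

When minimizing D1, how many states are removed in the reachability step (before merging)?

2

No path from C leads to A, D; the other 7 states are all reachable.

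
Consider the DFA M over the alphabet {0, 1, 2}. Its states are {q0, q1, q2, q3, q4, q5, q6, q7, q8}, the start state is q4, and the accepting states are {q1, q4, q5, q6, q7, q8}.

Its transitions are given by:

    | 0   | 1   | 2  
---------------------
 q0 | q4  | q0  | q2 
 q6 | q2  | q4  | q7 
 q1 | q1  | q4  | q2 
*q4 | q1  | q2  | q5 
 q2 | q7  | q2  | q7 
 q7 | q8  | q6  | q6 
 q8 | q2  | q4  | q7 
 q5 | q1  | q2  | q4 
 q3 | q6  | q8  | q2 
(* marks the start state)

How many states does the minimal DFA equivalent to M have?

5

States {q0,q3} cannot be reached from the start state, so discard them.
Start with accepting vs non-accepting: {q1,q4,q5,q6,q7,q8} | {q2}.
On input 0, block {q1,q4,q5,q6,q7,q8} splits into {q1,q4,q5,q7} and {q6,q8}.
Refine {q1,q4,q5,q7} on symbol 0: members go to different blocks, giving {q1,q4,q5} and {q7}.
Refine {q1,q4,q5} on symbol 1: members go to different blocks, giving {q4,q5} and {q1}.
The partition is now stable with 5 blocks: {q4,q5} | {q2} | {q6,q8} | {q7} | {q1}.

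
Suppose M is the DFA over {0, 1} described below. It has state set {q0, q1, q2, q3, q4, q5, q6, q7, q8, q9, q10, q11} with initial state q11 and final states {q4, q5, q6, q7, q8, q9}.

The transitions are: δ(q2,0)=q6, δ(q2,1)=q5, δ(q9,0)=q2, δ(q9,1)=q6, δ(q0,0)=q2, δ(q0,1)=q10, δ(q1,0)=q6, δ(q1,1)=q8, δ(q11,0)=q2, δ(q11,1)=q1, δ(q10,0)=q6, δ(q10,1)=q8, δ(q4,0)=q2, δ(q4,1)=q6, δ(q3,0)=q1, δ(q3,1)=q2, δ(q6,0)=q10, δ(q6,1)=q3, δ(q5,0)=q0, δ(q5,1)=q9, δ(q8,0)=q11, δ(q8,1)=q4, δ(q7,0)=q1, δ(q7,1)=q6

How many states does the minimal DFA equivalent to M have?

5

States {q7} cannot be reached from the start state, so discard them.
Start with accepting vs non-accepting: {q4,q5,q6,q8,q9} | {q0,q1,q2,q3,q10,q11}.
Refine {q4,q5,q6,q8,q9} on symbol 1: members go to different blocks, giving {q4,q5,q8,q9} and {q6}.
Refine {q4,q5,q8,q9} on symbol 1: members go to different blocks, giving {q4,q9} and {q5,q8}.
Split {q0,q1,q2,q3,q10,q11} by δ(·,0) → {q0,q3,q11} and {q1,q2,q10}.
Stable partition: {q4,q9} | {q0,q3,q11} | {q6} | {q5,q8} | {q1,q2,q10} — 5 equivalence classes.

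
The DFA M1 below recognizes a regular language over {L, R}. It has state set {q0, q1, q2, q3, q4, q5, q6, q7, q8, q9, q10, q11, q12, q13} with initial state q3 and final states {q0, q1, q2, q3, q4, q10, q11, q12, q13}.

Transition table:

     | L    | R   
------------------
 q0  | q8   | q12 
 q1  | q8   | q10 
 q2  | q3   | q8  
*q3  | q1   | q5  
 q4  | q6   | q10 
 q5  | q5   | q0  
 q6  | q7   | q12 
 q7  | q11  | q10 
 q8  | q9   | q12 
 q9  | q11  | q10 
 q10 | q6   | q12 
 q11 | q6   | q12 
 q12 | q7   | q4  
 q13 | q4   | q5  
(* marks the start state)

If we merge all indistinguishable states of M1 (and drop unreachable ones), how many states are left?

7

Reachable states from the start: {q0,q1,q3,q4,q5,q6,q7,q8,q9,q10,q11,q12}. Unreachable: {q2,q13} — drop them.
Start with accepting vs non-accepting: {q0,q1,q3,q4,q10,q11,q12} | {q5,q6,q7,q8,q9}.
On input L, block {q0,q1,q3,q4,q10,q11,q12} splits into {q0,q1,q4,q10,q11,q12} and {q3}.
On input L, block {q5,q6,q7,q8,q9} splits into {q5,q6,q8} and {q7,q9}.
Refine {q0,q1,q4,q10,q11,q12} on symbol L: members go to different blocks, giving {q0,q1,q4,q10,q11} and {q12}.
Refine {q0,q1,q4,q10,q11} on symbol R: members go to different blocks, giving {q0,q10,q11} and {q1,q4}.
Split {q5,q6,q8} by δ(·,L) → {q6,q8} and {q5}.
Stable partition: {q0,q10,q11} | {q6,q8} | {q3} | {q7,q9} | {q12} | {q1,q4} | {q5} — 7 equivalence classes.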